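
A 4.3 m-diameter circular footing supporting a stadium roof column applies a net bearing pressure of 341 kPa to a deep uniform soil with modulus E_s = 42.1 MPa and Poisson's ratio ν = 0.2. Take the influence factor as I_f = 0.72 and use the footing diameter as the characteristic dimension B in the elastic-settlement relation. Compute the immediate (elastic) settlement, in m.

Immediate (elastic) settlement: S_e = q·B·(1−ν²)/E_s · I_f.
E_s = 42.1 MPa = 42100 kPa.
S_e = 341 × 4.3 × (1 − 0.2²) / 42100 × 0.72
    = 341 × 4.3 × 0.96 / 42100 × 0.72
    = 0.02407 m

S_e ≈ 0.0241 m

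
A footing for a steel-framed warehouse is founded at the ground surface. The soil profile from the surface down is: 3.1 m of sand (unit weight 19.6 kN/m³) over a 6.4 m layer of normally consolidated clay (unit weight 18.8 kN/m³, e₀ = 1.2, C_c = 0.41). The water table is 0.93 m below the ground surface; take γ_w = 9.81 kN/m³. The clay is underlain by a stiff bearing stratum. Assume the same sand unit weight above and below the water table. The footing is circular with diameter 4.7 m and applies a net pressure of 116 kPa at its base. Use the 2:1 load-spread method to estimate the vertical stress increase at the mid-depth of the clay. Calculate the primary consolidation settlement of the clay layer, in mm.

S_c ≈ 140 mm

Mid-depth of clay below the ground surface: z = 3.1 + 6.4/2 = 6.3 m.
Total vertical stress at mid-clay: σ_v = 19.6×3.1 + 18.8×3.2 = 120.92 kPa.
Pore pressure: u = 9.81×(6.3 − 0.93) = 52.68 kPa.
Initial effective stress: σ'_0 = σ_v − u = 120.92 − 52.68 = 68.24 kPa.
Stress increase at mid-clay by the 2:1 spreading method:
Δσ ≈ qD²/(D+z)² = 116×4.7²/(4.7+6.3)² = 21.177 kPa
Final effective stress: σ'_f = σ'_0 + Δσ = 68.24 + 21.177 = 89.417 kPa.
Normally consolidated clay, so the full stress increment lies on the virgin compression line:
S_c = C_c·H/(1+e₀)·log₁₀(σ'_f/σ'_0) = 0.41×6.4/(1+1.2)×log₁₀(89.417/68.24)
    = 1.1927 × 0.11738 = 0.14 m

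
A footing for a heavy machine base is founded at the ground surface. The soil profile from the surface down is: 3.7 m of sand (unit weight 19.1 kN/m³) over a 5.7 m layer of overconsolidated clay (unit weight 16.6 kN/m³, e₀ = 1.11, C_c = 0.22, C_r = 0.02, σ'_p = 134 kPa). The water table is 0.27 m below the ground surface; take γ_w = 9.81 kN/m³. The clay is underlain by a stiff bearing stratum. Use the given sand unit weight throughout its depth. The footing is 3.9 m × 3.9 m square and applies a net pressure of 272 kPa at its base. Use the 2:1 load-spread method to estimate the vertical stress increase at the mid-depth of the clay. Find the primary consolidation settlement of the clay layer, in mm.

S_c ≈ 12.1 mm

Mid-depth of clay below the ground surface: z = 3.7 + 5.7/2 = 6.55 m.
Total vertical stress at mid-clay: σ_v = 19.1×3.7 + 16.6×2.85 = 117.98 kPa.
Pore pressure: u = 9.81×(6.55 − 0.27) = 61.607 kPa.
Initial effective stress: σ'_0 = σ_v − u = 117.98 − 61.607 = 56.373 kPa.
Stress increase at mid-clay by the 2:1 spreading method:
Δσ = qBL/((B+z)(L+z)) = 272×3.9×3.9/((3.9+6.55)(3.9+6.55)) = 37.885 kPa
Final effective stress: σ'_f = 56.373 + 37.885 = 94.258 kPa.
σ'_f = 94.258 ≤ σ'_p = 134 kPa, so the clay remains overconsolidated and only the recompression index applies:
S_c = C_r·H/(1+e₀)·log₁₀(σ'_f/σ'_0) = 0.02×5.7/2.11×log₁₀(94.258/56.373)
    = 0.054028 × 0.22325 = 0.01206 m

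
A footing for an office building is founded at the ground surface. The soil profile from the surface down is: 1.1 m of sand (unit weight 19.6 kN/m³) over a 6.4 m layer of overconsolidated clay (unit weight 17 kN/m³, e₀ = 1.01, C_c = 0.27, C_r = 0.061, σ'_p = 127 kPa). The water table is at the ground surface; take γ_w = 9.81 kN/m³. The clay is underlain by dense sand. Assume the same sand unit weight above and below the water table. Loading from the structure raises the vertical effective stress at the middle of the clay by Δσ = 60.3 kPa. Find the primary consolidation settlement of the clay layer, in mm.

S_c ≈ 86.4 mm

Mid-depth of clay below the ground surface: z = 1.1 + 6.4/2 = 4.3 m.
Total vertical stress at mid-clay: σ_v = 19.6×1.1 + 17×3.2 = 75.96 kPa.
Pore pressure: u = 9.81×(4.3 − 0) = 42.183 kPa.
Initial effective stress: σ'_0 = σ_v − u = 75.96 − 42.183 = 33.777 kPa.
Final effective stress: σ'_f = 33.777 + 60.3 = 94.077 kPa.
σ'_f = 94.077 ≤ σ'_p = 127 kPa, so the clay remains overconsolidated and only the recompression index applies:
S_c = C_r·H/(1+e₀)·log₁₀(σ'_f/σ'_0) = 0.061×6.4/2.01×log₁₀(94.077/33.777)
    = 0.19423 × 0.44486 = 0.08641 m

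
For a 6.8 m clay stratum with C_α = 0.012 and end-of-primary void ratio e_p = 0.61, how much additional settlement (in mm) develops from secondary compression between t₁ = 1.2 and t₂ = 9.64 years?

Secondary compression: S_s = C_α·H/(1+e_p)·log₁₀(t₂/t₁)
S_s = 0.012×6.8/(1+0.61)×log₁₀(9.64/1.2)
    = 0.05068 × 0.9049 = 0.04586 m

S_s ≈ 45.9 mm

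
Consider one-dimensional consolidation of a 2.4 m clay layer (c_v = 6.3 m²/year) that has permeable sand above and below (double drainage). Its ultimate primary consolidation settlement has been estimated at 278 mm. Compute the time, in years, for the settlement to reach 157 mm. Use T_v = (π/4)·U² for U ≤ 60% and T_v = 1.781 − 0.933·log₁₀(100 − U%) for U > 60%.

Drainage path length: H_d = H/2 = 1.2 m (double drainage).
U = S(t)/S_ult = 157/278 = 0.5647.
U ≤ 60%: T_v = (π/4)·U² = (π/4)×0.56475² = 0.2505.
t = T_v·H_d²/c_v = 0.2505×1.2²/6.3 = 0.05726 years.

t ≈ 0.0573 years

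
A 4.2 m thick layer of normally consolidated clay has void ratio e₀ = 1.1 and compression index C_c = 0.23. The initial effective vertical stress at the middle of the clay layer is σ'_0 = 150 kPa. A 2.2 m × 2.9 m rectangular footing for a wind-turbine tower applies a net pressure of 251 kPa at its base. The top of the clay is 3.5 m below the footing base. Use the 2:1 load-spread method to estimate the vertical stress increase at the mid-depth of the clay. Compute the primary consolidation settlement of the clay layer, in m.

S_c ≈ 0.0298 m

Mid-depth of clay below the footing base: z = 3.5 + 4.2/2 = 5.6 m.
Stress increase at mid-clay by the 2:1 spreading method:
Δσ = qBL/((B+z)(L+z)) = 251×2.2×2.9/((2.2+5.6)(2.9+5.6)) = 24.154 kPa
Final effective stress: σ'_f = σ'_0 + Δσ = 150 + 24.154 = 174.15 kPa.
Normally consolidated clay, so the full stress increment lies on the virgin compression line:
S_c = C_c·H/(1+e₀)·log₁₀(σ'_f/σ'_0) = 0.23×4.2/(1+1.1)×log₁₀(174.15/150)
    = 0.46 × 0.064832 = 0.02982 m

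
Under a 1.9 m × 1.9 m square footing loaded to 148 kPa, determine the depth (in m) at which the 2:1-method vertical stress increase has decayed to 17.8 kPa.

z ≈ 3.58 m

2:1 spreading — at depth z the loaded area has grown by z in each plan dimension:
qB²/(B+z)² = Δσ_z ⇒ z = B(√(q/Δσ_z) − 1) = 1.9×(√(148/17.8) − 1) = 3.579 m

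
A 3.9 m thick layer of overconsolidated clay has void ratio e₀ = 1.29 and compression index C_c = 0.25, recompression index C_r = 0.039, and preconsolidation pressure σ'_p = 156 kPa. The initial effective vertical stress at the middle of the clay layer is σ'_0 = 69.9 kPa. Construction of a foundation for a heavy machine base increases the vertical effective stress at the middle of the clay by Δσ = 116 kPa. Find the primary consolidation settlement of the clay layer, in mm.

Final effective stress: σ'_f = 69.9 + 116 = 185.9 kPa.
σ'_f = 185.9 > σ'_p = 156 kPa, so the stress path crosses the preconsolidation pressure — recompression up to σ'_p, then virgin compression beyond:
S_c = H/(1+e₀)·[C_r·log₁₀(σ'_p/σ'_0) + C_c·log₁₀(σ'_f/σ'_p)]
    = 3.9/2.29 × [0.039×log₁₀(156/69.9) + 0.25×log₁₀(185.9/156)]
    = 1.7031 × [0.013597 + 0.019039] = 0.05558 m

S_c ≈ 55.6 mm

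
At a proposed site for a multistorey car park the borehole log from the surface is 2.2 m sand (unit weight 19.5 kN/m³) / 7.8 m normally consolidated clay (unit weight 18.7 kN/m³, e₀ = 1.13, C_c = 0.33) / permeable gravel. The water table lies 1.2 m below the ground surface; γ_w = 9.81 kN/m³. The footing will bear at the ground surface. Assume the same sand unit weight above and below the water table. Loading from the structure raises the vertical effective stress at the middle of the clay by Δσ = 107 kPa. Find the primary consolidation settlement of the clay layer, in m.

Mid-depth of clay below the ground surface: z = 2.2 + 7.8/2 = 6.1 m.
Total vertical stress at mid-clay: σ_v = 19.5×2.2 + 18.7×3.9 = 115.83 kPa.
Pore pressure: u = 9.81×(6.1 − 1.2) = 48.069 kPa.
Initial effective stress: σ'_0 = σ_v − u = 115.83 − 48.069 = 67.761 kPa.
Final effective stress: σ'_f = σ'_0 + Δσ = 67.761 + 107 = 174.76 kPa.
Normally consolidated clay, so the full stress increment lies on the virgin compression line:
S_c = C_c·H/(1+e₀)·log₁₀(σ'_f/σ'_0) = 0.33×7.8/(1+1.13)×log₁₀(174.76/67.761)
    = 1.2085 × 0.41146 = 0.4972 m

S_c ≈ 0.497 m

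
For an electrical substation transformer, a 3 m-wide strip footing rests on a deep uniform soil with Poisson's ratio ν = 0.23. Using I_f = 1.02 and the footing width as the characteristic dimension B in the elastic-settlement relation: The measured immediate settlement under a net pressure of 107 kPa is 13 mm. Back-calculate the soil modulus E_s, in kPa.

E_s ≈ 23900 kPa

S_e = q·B·(1−ν²)/E_s · I_f  ⇒  E_s = q·B·(1−ν²)·I_f / S_e.
E_s = 107 × 3 × 0.9471 × 1.02 / 0.013 = 23850 kPa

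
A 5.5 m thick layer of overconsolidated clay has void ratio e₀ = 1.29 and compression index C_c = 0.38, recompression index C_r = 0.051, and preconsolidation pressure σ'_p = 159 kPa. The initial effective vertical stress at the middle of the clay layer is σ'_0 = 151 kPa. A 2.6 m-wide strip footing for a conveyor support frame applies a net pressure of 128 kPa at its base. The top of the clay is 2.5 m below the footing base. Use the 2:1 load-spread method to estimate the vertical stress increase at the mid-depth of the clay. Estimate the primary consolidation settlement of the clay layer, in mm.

S_c ≈ 80.4 mm

Mid-depth of clay below the footing base: z = 2.5 + 5.5/2 = 5.25 m.
Stress increase at mid-clay by the 2:1 spreading method:
Δσ = qB/(B+z) = 128×2.6/(2.6+5.25) = 42.395 kPa
Final effective stress: σ'_f = 151 + 42.395 = 193.4 kPa.
σ'_f = 193.4 > σ'_p = 159 kPa, so the stress path crosses the preconsolidation pressure — recompression up to σ'_p, then virgin compression beyond:
S_c = H/(1+e₀)·[C_r·log₁₀(σ'_p/σ'_0) + C_c·log₁₀(σ'_f/σ'_p)]
    = 5.5/2.29 × [0.051×log₁₀(159/151) + 0.38×log₁₀(193.4/159)]
    = 2.4017 × [0.0011434 + 0.032323] = 0.08038 m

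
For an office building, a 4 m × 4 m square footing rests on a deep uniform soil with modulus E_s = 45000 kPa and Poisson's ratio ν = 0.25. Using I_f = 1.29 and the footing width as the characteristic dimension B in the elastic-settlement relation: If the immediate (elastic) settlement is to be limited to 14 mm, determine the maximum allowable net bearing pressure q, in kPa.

q ≈ 130 kPa

S_e = q·B·(1−ν²)/E_s · I_f  ⇒  q = S_e·E_s / (B·(1−ν²)·I_f).
q = 0.014 × 45000 / (4 × 0.9375 × 1.29) = 130.2 kPa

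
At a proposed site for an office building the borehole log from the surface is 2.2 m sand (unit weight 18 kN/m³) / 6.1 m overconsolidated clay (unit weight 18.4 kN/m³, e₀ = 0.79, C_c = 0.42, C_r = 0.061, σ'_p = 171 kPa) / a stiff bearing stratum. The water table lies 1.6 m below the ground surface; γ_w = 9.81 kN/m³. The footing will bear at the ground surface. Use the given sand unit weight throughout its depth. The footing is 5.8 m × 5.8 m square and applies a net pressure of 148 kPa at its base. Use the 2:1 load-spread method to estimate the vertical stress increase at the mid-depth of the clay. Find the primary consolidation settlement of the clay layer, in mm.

S_c ≈ 46.9 mm

Mid-depth of clay below the ground surface: z = 2.2 + 6.1/2 = 5.25 m.
Total vertical stress at mid-clay: σ_v = 18×2.2 + 18.4×3.05 = 95.72 kPa.
Pore pressure: u = 9.81×(5.25 − 1.6) = 35.806 kPa.
Initial effective stress: σ'_0 = σ_v − u = 95.72 − 35.806 = 59.914 kPa.
Stress increase at mid-clay by the 2:1 spreading method:
Δσ = qBL/((B+z)(L+z)) = 148×5.8×5.8/((5.8+5.25)(5.8+5.25)) = 40.775 kPa
Final effective stress: σ'_f = 59.914 + 40.775 = 100.69 kPa.
σ'_f = 100.69 ≤ σ'_p = 171 kPa, so the clay remains overconsolidated and only the recompression index applies:
S_c = C_r·H/(1+e₀)·log₁₀(σ'_f/σ'_0) = 0.061×6.1/1.79×log₁₀(100.69/59.914)
    = 0.20788 × 0.22546 = 0.04687 m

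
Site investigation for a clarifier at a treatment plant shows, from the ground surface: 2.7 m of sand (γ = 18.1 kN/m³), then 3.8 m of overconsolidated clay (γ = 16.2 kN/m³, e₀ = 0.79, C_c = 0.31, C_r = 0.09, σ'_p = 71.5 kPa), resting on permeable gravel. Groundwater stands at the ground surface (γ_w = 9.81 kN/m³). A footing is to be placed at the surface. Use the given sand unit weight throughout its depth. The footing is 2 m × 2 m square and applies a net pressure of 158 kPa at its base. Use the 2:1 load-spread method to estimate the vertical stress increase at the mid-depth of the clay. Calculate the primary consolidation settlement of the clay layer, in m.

Mid-depth of clay below the ground surface: z = 2.7 + 3.8/2 = 4.6 m.
Total vertical stress at mid-clay: σ_v = 18.1×2.7 + 16.2×1.9 = 79.65 kPa.
Pore pressure: u = 9.81×(4.6 − 0) = 45.126 kPa.
Initial effective stress: σ'_0 = σ_v − u = 79.65 − 45.126 = 34.524 kPa.
Stress increase at mid-clay by the 2:1 spreading method:
Δσ = qBL/((B+z)(L+z)) = 158×2×2/((2+4.6)(2+4.6)) = 14.509 kPa
Final effective stress: σ'_f = 34.524 + 14.509 = 49.033 kPa.
σ'_f = 49.033 ≤ σ'_p = 71.5 kPa, so the clay remains overconsolidated and only the recompression index applies:
S_c = C_r·H/(1+e₀)·log₁₀(σ'_f/σ'_0) = 0.09×3.8/1.79×log₁₀(49.033/34.524)
    = 0.19106 × 0.15237 = 0.02911 m

S_c ≈ 0.0291 m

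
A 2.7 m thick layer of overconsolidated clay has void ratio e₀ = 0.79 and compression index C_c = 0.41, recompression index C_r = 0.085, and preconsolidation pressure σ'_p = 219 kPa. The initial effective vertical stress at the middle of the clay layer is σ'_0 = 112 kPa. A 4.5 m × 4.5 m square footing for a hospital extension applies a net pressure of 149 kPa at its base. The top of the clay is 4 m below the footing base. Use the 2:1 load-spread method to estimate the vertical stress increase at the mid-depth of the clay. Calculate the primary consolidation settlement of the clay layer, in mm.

Mid-depth of clay below the footing base: z = 4 + 2.7/2 = 5.35 m.
Stress increase at mid-clay by the 2:1 spreading method:
Δσ = qBL/((B+z)(L+z)) = 149×4.5×4.5/((4.5+5.35)(4.5+5.35)) = 31.098 kPa
Final effective stress: σ'_f = 112 + 31.098 = 143.1 kPa.
σ'_f = 143.1 ≤ σ'_p = 219 kPa, so the clay remains overconsolidated and only the recompression index applies:
S_c = C_r·H/(1+e₀)·log₁₀(σ'_f/σ'_0) = 0.085×2.7/1.79×log₁₀(143.1/112)
    = 0.12821 × 0.10642 = 0.01364 m

S_c ≈ 13.6 mm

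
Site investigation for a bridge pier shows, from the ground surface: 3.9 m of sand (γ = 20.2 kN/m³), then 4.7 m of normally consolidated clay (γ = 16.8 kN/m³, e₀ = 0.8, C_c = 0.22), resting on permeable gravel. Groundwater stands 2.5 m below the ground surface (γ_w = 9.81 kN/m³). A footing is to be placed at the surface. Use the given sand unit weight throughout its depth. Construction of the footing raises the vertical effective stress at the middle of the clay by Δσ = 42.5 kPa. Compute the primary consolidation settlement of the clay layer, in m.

Mid-depth of clay below the ground surface: z = 3.9 + 4.7/2 = 6.25 m.
Total vertical stress at mid-clay: σ_v = 20.2×3.9 + 16.8×2.35 = 118.26 kPa.
Pore pressure: u = 9.81×(6.25 − 2.5) = 36.788 kPa.
Initial effective stress: σ'_0 = σ_v − u = 118.26 − 36.788 = 81.472 kPa.
Final effective stress: σ'_f = σ'_0 + Δσ = 81.472 + 42.5 = 123.97 kPa.
Normally consolidated clay, so the full stress increment lies on the virgin compression line:
S_c = C_c·H/(1+e₀)·log₁₀(σ'_f/σ'_0) = 0.22×4.7/(1+0.8)×log₁₀(123.97/81.472)
    = 0.57444 × 0.18231 = 0.1047 m

S_c ≈ 0.105 m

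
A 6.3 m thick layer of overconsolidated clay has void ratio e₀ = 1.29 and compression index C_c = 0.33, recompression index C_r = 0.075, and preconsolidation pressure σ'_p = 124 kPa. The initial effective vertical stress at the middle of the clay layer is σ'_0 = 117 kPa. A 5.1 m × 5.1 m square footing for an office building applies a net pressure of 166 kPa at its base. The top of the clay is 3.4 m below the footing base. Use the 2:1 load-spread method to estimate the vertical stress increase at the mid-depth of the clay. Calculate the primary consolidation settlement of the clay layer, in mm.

Mid-depth of clay below the footing base: z = 3.4 + 6.3/2 = 6.55 m.
Stress increase at mid-clay by the 2:1 spreading method:
Δσ = qBL/((B+z)(L+z)) = 166×5.1×5.1/((5.1+6.55)(5.1+6.55)) = 31.812 kPa
Final effective stress: σ'_f = 117 + 31.812 = 148.81 kPa.
σ'_f = 148.81 > σ'_p = 124 kPa, so the stress path crosses the preconsolidation pressure — recompression up to σ'_p, then virgin compression beyond:
S_c = H/(1+e₀)·[C_r·log₁₀(σ'_p/σ'_0) + C_c·log₁₀(σ'_f/σ'_p)]
    = 6.3/2.29 × [0.075×log₁₀(124/117) + 0.33×log₁₀(148.81/124)]
    = 2.7511 × [0.0018927 + 0.026139] = 0.07712 m

S_c ≈ 77.1 mm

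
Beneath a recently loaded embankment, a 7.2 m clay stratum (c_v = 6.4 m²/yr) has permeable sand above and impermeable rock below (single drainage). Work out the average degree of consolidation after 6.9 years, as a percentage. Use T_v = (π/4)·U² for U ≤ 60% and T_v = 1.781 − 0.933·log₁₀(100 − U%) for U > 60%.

Drainage path length: H_d = H = 7.2 m (single drainage).
T_v = c_v·t/H_d² = 6.4×6.9/7.2² = 0.85185.
T_v = 0.85185 corresponds to the U > 60% branch:
U = 1 − 10^((1.781 − T_v)/0.933)/100 = 0.9009

U ≈ 90.1 %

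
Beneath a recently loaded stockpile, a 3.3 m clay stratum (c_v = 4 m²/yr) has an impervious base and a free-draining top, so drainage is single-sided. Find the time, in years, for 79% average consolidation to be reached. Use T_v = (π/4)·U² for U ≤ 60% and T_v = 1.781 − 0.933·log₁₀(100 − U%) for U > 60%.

Drainage path length: H_d = H = 3.3 m (single drainage).
U > 60%: T_v = 1.781 − 0.933·log₁₀(100 − 79) = 0.54737.
t = T_v·H_d²/c_v = 0.54737×3.3²/4 = 1.49 years.

t ≈ 1.49 years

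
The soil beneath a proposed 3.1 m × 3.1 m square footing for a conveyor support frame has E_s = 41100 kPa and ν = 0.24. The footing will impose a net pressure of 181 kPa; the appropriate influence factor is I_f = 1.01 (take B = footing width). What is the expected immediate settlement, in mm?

Immediate (elastic) settlement: S_e = q·B·(1−ν²)/E_s · I_f.
S_e = 181 × 3.1 × (1 − 0.24²) / 41100 × 1.01
    = 181 × 3.1 × 0.9424 / 41100 × 1.01
    = 0.01299 m = 12.99 mm

S_e ≈ 13 mm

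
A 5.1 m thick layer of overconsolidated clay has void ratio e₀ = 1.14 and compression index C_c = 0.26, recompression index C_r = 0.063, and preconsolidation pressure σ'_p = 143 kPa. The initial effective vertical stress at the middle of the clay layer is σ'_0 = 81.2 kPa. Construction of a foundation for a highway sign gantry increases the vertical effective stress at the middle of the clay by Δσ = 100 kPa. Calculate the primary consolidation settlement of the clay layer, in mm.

Final effective stress: σ'_f = 81.2 + 100 = 181.2 kPa.
σ'_f = 181.2 > σ'_p = 143 kPa, so the stress path crosses the preconsolidation pressure — recompression up to σ'_p, then virgin compression beyond:
S_c = H/(1+e₀)·[C_r·log₁₀(σ'_p/σ'_0) + C_c·log₁₀(σ'_f/σ'_p)]
    = 5.1/2.14 × [0.063×log₁₀(143/81.2) + 0.26×log₁₀(181.2/143)]
    = 2.3832 × [0.015484 + 0.026734] = 0.1006 m

S_c ≈ 101 mm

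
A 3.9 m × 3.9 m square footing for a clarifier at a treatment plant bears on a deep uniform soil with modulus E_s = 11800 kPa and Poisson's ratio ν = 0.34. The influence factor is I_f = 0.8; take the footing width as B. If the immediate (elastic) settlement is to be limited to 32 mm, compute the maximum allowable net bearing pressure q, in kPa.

q ≈ 137 kPa

S_e = q·B·(1−ν²)/E_s · I_f  ⇒  q = S_e·E_s / (B·(1−ν²)·I_f).
q = 0.032 × 11800 / (3.9 × 0.8844 × 0.8) = 136.8 kPa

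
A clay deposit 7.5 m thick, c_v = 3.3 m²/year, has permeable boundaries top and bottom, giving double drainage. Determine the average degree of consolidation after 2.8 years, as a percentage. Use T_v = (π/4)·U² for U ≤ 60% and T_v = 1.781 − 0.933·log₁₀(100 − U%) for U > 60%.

U ≈ 84 %

Drainage path length: H_d = H/2 = 3.75 m (double drainage).
T_v = c_v·t/H_d² = 3.3×2.8/3.75² = 0.65707.
T_v = 0.65707 corresponds to the U > 60% branch:
U = 1 − 10^((1.781 − T_v)/0.933)/100 = 0.8398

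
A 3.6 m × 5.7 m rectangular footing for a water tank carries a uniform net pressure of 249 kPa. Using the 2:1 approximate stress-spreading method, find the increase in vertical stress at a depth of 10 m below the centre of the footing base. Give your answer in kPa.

Δσ_z ≈ 23.9 kPa

By the 2:1 method the load spreads at 1 horizontal : 2 vertical, so at depth z the loaded area has grown by z in each plan dimension:
Δσ = qBL/((B+z)(L+z)) = 249×3.6×5.7/((3.6+10)(5.7+10)) = 23.93 kPa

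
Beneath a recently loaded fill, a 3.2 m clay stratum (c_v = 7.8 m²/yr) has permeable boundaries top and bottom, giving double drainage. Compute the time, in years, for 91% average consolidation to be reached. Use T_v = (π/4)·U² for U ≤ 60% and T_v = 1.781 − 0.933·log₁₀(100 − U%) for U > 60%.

t ≈ 0.292 years

Drainage path length: H_d = H/2 = 1.6 m (double drainage).
U > 60%: T_v = 1.781 − 0.933·log₁₀(100 − 91) = 0.89069.
t = T_v·H_d²/c_v = 0.89069×1.6²/7.8 = 0.2923 years.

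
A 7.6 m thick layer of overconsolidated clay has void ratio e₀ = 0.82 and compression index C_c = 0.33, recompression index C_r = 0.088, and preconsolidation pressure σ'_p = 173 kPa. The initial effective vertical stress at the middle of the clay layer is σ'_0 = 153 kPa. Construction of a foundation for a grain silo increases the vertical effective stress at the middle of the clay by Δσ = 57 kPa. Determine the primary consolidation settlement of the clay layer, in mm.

S_c ≈ 136 mm

Final effective stress: σ'_f = 153 + 57 = 210 kPa.
σ'_f = 210 > σ'_p = 173 kPa, so the stress path crosses the preconsolidation pressure — recompression up to σ'_p, then virgin compression beyond:
S_c = H/(1+e₀)·[C_r·log₁₀(σ'_p/σ'_0) + C_c·log₁₀(σ'_f/σ'_p)]
    = 7.6/1.82 × [0.088×log₁₀(173/153) + 0.33×log₁₀(210/173)]
    = 4.1758 × [0.0046952 + 0.027777] = 0.1356 m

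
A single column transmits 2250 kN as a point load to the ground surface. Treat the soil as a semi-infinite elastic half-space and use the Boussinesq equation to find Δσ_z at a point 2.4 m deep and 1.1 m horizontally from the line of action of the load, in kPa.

Boussinesq vertical stress below a point load on an elastic half-space:
Δσ_z = 3P/(2πz²) · [1 + (r/z)²]^(−5/2)
r/z = 1.1/2.4 = 0.45833; [1+(r/z)²]^(−5/2) = 0.62083.
Δσ_z = 3×2250/(2π×2.4²) × 0.62083 = 186.51 × 0.62083 = 115.8 kPa

Δσ_z ≈ 116 kPa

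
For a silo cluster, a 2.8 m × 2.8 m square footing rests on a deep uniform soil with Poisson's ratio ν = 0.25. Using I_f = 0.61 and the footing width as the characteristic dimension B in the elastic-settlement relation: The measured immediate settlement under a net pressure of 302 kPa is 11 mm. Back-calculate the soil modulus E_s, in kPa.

E_s ≈ 44000 kPa

S_e = q·B·(1−ν²)/E_s · I_f  ⇒  E_s = q·B·(1−ν²)·I_f / S_e.
E_s = 302 × 2.8 × 0.9375 × 0.61 / 0.011 = 43960 kPa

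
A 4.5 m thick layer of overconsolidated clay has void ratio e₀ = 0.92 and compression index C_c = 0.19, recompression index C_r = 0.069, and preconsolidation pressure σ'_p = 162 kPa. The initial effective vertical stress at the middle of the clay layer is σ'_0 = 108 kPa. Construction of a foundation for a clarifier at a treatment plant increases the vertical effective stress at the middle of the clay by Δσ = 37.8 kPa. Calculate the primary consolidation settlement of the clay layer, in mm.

Final effective stress: σ'_f = 108 + 37.8 = 145.8 kPa.
σ'_f = 145.8 ≤ σ'_p = 162 kPa, so the clay remains overconsolidated and only the recompression index applies:
S_c = C_r·H/(1+e₀)·log₁₀(σ'_f/σ'_0) = 0.069×4.5/1.92×log₁₀(145.8/108)
    = 0.16172 × 0.13033 = 0.02108 m

S_c ≈ 21.1 mm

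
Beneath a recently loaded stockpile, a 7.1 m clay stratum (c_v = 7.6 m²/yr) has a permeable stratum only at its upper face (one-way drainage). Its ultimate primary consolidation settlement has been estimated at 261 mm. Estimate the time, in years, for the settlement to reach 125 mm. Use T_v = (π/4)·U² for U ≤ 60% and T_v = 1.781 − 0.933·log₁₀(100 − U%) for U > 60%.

t ≈ 1.19 years

Drainage path length: H_d = H = 7.1 m (single drainage).
U = S(t)/S_ult = 125/261 = 0.4789.
U ≤ 60%: T_v = (π/4)·U² = (π/4)×0.47893² = 0.18015.
t = T_v·H_d²/c_v = 0.18015×7.1²/7.6 = 1.195 years.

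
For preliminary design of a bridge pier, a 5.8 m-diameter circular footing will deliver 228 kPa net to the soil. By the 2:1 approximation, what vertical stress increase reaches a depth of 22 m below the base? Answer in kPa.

Δσ_z ≈ 9.92 kPa

By the 2:1 method the load spreads at 1 horizontal : 2 vertical, so at depth z the loaded area has grown by z in each plan dimension:
Δσ ≈ qD²/(D+z)² = 228×5.8²/(5.8+22)² = 9.9243 kPa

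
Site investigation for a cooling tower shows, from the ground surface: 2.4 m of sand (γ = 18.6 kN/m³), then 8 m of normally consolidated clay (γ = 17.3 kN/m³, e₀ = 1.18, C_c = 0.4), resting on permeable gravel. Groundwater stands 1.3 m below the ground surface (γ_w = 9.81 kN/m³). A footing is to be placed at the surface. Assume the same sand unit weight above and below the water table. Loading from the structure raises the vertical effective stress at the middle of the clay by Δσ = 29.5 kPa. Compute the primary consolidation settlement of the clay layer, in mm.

S_c ≈ 242 mm

Mid-depth of clay below the ground surface: z = 2.4 + 8/2 = 6.4 m.
Total vertical stress at mid-clay: σ_v = 18.6×2.4 + 17.3×4 = 113.84 kPa.
Pore pressure: u = 9.81×(6.4 − 1.3) = 50.031 kPa.
Initial effective stress: σ'_0 = σ_v − u = 113.84 − 50.031 = 63.809 kPa.
Final effective stress: σ'_f = σ'_0 + Δσ = 63.809 + 29.5 = 93.309 kPa.
Normally consolidated clay, so the full stress increment lies on the virgin compression line:
S_c = C_c·H/(1+e₀)·log₁₀(σ'_f/σ'_0) = 0.4×8/(1+1.18)×log₁₀(93.309/63.809)
    = 1.4679 × 0.16504 = 0.2423 m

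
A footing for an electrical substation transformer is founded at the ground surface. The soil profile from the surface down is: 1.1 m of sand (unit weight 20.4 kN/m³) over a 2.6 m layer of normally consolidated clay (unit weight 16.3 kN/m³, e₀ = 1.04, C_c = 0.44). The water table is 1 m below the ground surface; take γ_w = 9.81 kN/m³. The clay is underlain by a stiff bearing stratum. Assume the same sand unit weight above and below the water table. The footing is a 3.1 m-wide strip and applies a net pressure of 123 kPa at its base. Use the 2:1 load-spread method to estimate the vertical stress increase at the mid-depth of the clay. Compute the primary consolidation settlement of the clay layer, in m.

Mid-depth of clay below the ground surface: z = 1.1 + 2.6/2 = 2.4 m.
Total vertical stress at mid-clay: σ_v = 20.4×1.1 + 16.3×1.3 = 43.63 kPa.
Pore pressure: u = 9.81×(2.4 − 1) = 13.734 kPa.
Initial effective stress: σ'_0 = σ_v − u = 43.63 − 13.734 = 29.896 kPa.
Stress increase at mid-clay by the 2:1 spreading method:
Δσ = qB/(B+z) = 123×3.1/(3.1+2.4) = 69.327 kPa
Final effective stress: σ'_f = σ'_0 + Δσ = 29.896 + 69.327 = 99.223 kPa.
Normally consolidated clay, so the full stress increment lies on the virgin compression line:
S_c = C_c·H/(1+e₀)·log₁₀(σ'_f/σ'_0) = 0.44×2.6/(1+1.04)×log₁₀(99.223/29.896)
    = 0.56078 × 0.521 = 0.2922 m

S_c ≈ 0.292 m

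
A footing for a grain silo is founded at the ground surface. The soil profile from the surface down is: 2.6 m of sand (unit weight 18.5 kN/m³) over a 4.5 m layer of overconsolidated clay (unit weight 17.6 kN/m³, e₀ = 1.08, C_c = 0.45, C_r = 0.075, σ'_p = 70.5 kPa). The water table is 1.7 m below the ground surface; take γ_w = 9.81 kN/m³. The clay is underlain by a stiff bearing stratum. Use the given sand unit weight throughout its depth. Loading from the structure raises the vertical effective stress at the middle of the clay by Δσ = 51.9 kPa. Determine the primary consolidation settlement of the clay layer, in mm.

S_c ≈ 198 mm

Mid-depth of clay below the ground surface: z = 2.6 + 4.5/2 = 4.85 m.
Total vertical stress at mid-clay: σ_v = 18.5×2.6 + 17.6×2.25 = 87.7 kPa.
Pore pressure: u = 9.81×(4.85 − 1.7) = 30.902 kPa.
Initial effective stress: σ'_0 = σ_v − u = 87.7 − 30.902 = 56.798 kPa.
Final effective stress: σ'_f = 56.798 + 51.9 = 108.7 kPa.
σ'_f = 108.7 > σ'_p = 70.5 kPa, so the stress path crosses the preconsolidation pressure — recompression up to σ'_p, then virgin compression beyond:
S_c = H/(1+e₀)·[C_r·log₁₀(σ'_p/σ'_0) + C_c·log₁₀(σ'_f/σ'_p)]
    = 4.5/2.08 × [0.075×log₁₀(70.5/56.798) + 0.45×log₁₀(108.7/70.5)]
    = 2.1635 × [0.0070392 + 0.084618] = 0.1983 m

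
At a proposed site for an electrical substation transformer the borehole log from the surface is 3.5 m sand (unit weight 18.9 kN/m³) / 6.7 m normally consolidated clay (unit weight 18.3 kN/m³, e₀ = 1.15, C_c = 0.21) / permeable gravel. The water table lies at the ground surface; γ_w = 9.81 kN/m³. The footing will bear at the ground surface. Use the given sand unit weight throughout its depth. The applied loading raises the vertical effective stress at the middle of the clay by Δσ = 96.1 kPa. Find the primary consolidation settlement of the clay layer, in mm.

S_c ≈ 271 mm

Mid-depth of clay below the ground surface: z = 3.5 + 6.7/2 = 6.85 m.
Total vertical stress at mid-clay: σ_v = 18.9×3.5 + 18.3×3.35 = 127.45 kPa.
Pore pressure: u = 9.81×(6.85 − 0) = 67.198 kPa.
Initial effective stress: σ'_0 = σ_v − u = 127.45 − 67.198 = 60.252 kPa.
Final effective stress: σ'_f = σ'_0 + Δσ = 60.252 + 96.1 = 156.35 kPa.
Normally consolidated clay, so the full stress increment lies on the virgin compression line:
S_c = C_c·H/(1+e₀)·log₁₀(σ'_f/σ'_0) = 0.21×6.7/(1+1.15)×log₁₀(156.35/60.252)
    = 0.65442 × 0.41413 = 0.271 m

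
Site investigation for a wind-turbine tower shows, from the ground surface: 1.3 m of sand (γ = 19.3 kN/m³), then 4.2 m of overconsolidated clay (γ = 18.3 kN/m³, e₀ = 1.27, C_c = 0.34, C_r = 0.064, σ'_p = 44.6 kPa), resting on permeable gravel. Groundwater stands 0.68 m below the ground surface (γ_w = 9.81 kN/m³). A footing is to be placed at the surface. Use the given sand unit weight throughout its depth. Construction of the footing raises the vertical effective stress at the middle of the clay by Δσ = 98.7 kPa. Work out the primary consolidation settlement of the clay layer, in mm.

Mid-depth of clay below the ground surface: z = 1.3 + 4.2/2 = 3.4 m.
Total vertical stress at mid-clay: σ_v = 19.3×1.3 + 18.3×2.1 = 63.52 kPa.
Pore pressure: u = 9.81×(3.4 − 0.68) = 26.683 kPa.
Initial effective stress: σ'_0 = σ_v − u = 63.52 − 26.683 = 36.837 kPa.
Final effective stress: σ'_f = 36.837 + 98.7 = 135.54 kPa.
σ'_f = 135.54 > σ'_p = 44.6 kPa, so the stress path crosses the preconsolidation pressure — recompression up to σ'_p, then virgin compression beyond:
S_c = H/(1+e₀)·[C_r·log₁₀(σ'_p/σ'_0) + C_c·log₁₀(σ'_f/σ'_p)]
    = 4.2/2.27 × [0.064×log₁₀(44.6/36.837) + 0.34×log₁₀(135.54/44.6)]
    = 1.8502 × [0.0053152 + 0.16413] = 0.3135 m

S_c ≈ 314 mm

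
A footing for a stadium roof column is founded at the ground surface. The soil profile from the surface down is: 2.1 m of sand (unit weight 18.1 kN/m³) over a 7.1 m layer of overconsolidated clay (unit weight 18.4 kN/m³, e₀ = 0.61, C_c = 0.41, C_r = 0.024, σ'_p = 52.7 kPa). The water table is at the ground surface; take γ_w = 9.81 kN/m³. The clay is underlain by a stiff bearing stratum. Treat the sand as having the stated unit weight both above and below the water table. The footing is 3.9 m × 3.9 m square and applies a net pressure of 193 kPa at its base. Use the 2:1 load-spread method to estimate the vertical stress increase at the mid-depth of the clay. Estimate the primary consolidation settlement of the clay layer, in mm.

S_c ≈ 333 mm

Mid-depth of clay below the ground surface: z = 2.1 + 7.1/2 = 5.65 m.
Total vertical stress at mid-clay: σ_v = 18.1×2.1 + 18.4×3.55 = 103.33 kPa.
Pore pressure: u = 9.81×(5.65 − 0) = 55.427 kPa.
Initial effective stress: σ'_0 = σ_v − u = 103.33 − 55.427 = 47.903 kPa.
Stress increase at mid-clay by the 2:1 spreading method:
Δσ = qBL/((B+z)(L+z)) = 193×3.9×3.9/((3.9+5.65)(3.9+5.65)) = 32.187 kPa
Final effective stress: σ'_f = 47.903 + 32.187 = 80.09 kPa.
σ'_f = 80.09 > σ'_p = 52.7 kPa, so the stress path crosses the preconsolidation pressure — recompression up to σ'_p, then virgin compression beyond:
S_c = H/(1+e₀)·[C_r·log₁₀(σ'_p/σ'_0) + C_c·log₁₀(σ'_f/σ'_p)]
    = 7.1/1.61 × [0.024×log₁₀(52.7/47.903) + 0.41×log₁₀(80.09/52.7)]
    = 4.4099 × [0.00099475 + 0.074525] = 0.333 m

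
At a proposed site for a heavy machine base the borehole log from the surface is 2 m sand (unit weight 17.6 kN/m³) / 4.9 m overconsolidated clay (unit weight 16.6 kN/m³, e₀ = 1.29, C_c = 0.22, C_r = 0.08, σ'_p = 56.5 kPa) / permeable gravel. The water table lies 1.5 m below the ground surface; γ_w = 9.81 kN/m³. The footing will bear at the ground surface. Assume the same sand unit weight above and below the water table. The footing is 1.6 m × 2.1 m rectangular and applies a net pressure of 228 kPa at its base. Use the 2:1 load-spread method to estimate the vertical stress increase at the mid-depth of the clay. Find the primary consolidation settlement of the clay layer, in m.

S_c ≈ 0.0464 m

Mid-depth of clay below the ground surface: z = 2 + 4.9/2 = 4.45 m.
Total vertical stress at mid-clay: σ_v = 17.6×2 + 16.6×2.45 = 75.87 kPa.
Pore pressure: u = 9.81×(4.45 − 1.5) = 28.94 kPa.
Initial effective stress: σ'_0 = σ_v − u = 75.87 − 28.94 = 46.93 kPa.
Stress increase at mid-clay by the 2:1 spreading method:
Δσ = qBL/((B+z)(L+z)) = 228×1.6×2.1/((1.6+4.45)(2.1+4.45)) = 19.332 kPa
Final effective stress: σ'_f = 46.93 + 19.332 = 66.262 kPa.
σ'_f = 66.262 > σ'_p = 56.5 kPa, so the stress path crosses the preconsolidation pressure — recompression up to σ'_p, then virgin compression beyond:
S_c = H/(1+e₀)·[C_r·log₁₀(σ'_p/σ'_0) + C_c·log₁₀(σ'_f/σ'_p)]
    = 4.9/2.29 × [0.08×log₁₀(56.5/46.93) + 0.22×log₁₀(66.262/56.5)]
    = 2.1397 × [0.0064478 + 0.015228] = 0.04638 m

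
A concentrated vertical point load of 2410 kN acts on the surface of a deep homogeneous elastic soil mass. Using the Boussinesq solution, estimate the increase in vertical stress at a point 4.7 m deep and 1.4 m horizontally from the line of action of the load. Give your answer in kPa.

Boussinesq vertical stress below a point load on an elastic half-space:
Δσ_z = 3P/(2πz²) · [1 + (r/z)²]^(−5/2)
r/z = 1.4/4.7 = 0.29787; [1+(r/z)²]^(−5/2) = 0.80854.
Δσ_z = 3×2410/(2π×4.7²) × 0.80854 = 52.091 × 0.80854 = 42.12 kPa

Δσ_z ≈ 42.1 kPa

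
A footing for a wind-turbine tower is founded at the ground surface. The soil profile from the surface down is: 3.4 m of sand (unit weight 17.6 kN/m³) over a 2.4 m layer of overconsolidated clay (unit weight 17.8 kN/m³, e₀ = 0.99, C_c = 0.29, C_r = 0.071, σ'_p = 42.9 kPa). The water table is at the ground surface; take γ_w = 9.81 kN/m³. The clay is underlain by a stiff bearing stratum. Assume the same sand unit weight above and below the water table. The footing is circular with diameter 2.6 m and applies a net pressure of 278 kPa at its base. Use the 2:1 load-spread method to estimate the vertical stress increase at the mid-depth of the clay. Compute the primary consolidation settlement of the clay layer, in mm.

Mid-depth of clay below the ground surface: z = 3.4 + 2.4/2 = 4.6 m.
Total vertical stress at mid-clay: σ_v = 17.6×3.4 + 17.8×1.2 = 81.2 kPa.
Pore pressure: u = 9.81×(4.6 − 0) = 45.126 kPa.
Initial effective stress: σ'_0 = σ_v − u = 81.2 − 45.126 = 36.074 kPa.
Stress increase at mid-clay by the 2:1 spreading method:
Δσ ≈ qD²/(D+z)² = 278×2.6²/(2.6+4.6)² = 36.252 kPa
Final effective stress: σ'_f = 36.074 + 36.252 = 72.326 kPa.
σ'_f = 72.326 > σ'_p = 42.9 kPa, so the stress path crosses the preconsolidation pressure — recompression up to σ'_p, then virgin compression beyond:
S_c = H/(1+e₀)·[C_r·log₁₀(σ'_p/σ'_0) + C_c·log₁₀(σ'_f/σ'_p)]
    = 2.4/1.99 × [0.071×log₁₀(42.9/36.074) + 0.29×log₁₀(72.326/42.9)]
    = 1.206 × [0.0053437 + 0.065783] = 0.08578 m

S_c ≈ 85.8 mm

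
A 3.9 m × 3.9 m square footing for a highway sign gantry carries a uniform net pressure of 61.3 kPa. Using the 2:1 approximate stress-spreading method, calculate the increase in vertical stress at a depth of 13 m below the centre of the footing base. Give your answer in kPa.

By the 2:1 method the load spreads at 1 horizontal : 2 vertical, so at depth z the loaded area has grown by z in each plan dimension:
Δσ = qBL/((B+z)(L+z)) = 61.3×3.9×3.9/((3.9+13)(3.9+13)) = 3.2645 kPa

Δσ_z ≈ 3.26 kPa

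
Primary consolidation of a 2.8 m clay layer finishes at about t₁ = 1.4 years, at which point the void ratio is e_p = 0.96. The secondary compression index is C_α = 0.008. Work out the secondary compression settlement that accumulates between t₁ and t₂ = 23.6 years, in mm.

Secondary compression: S_s = C_α·H/(1+e_p)·log₁₀(t₂/t₁)
S_s = 0.008×2.8/(1+0.96)×log₁₀(23.6/1.4)
    = 0.01143 × 1.227 = 0.01402 m

S_s ≈ 14 mm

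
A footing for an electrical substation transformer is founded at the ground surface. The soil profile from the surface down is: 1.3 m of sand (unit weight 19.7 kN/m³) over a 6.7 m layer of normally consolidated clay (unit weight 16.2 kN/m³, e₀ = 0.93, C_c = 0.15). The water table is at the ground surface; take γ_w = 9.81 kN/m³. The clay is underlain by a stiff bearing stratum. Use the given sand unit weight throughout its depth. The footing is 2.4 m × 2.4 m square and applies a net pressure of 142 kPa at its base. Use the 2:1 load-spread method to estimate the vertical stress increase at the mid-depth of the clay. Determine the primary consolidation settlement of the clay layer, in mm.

Mid-depth of clay below the ground surface: z = 1.3 + 6.7/2 = 4.65 m.
Total vertical stress at mid-clay: σ_v = 19.7×1.3 + 16.2×3.35 = 79.88 kPa.
Pore pressure: u = 9.81×(4.65 − 0) = 45.617 kPa.
Initial effective stress: σ'_0 = σ_v − u = 79.88 − 45.617 = 34.263 kPa.
Stress increase at mid-clay by the 2:1 spreading method:
Δσ = qBL/((B+z)(L+z)) = 142×2.4×2.4/((2.4+4.65)(2.4+4.65)) = 16.456 kPa
Final effective stress: σ'_f = σ'_0 + Δσ = 34.263 + 16.456 = 50.719 kPa.
Normally consolidated clay, so the full stress increment lies on the virgin compression line:
S_c = C_c·H/(1+e₀)·log₁₀(σ'_f/σ'_0) = 0.15×6.7/(1+0.93)×log₁₀(50.719/34.263)
    = 0.52073 × 0.17035 = 0.08871 m

S_c ≈ 88.7 mm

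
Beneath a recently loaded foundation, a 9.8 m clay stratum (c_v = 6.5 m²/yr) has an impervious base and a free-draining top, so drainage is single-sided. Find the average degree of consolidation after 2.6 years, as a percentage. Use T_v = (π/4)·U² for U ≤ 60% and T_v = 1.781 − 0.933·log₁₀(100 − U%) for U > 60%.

U ≈ 47.3 %

Drainage path length: H_d = H = 9.8 m (single drainage).
T_v = c_v·t/H_d² = 6.5×2.6/9.8² = 0.17597.
T_v = 0.17597 corresponds to the U ≤ 60% branch:
U = √(4T_v/π) = 0.4733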